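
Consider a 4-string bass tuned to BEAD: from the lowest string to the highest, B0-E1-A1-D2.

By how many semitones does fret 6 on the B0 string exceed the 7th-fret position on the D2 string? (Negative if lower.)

B0 at fret 6 → F1 (MIDI 29); D2 at fret 7 → A2 (MIDI 45).
29 − 45 = -16, so the two pitches are 16 semitones apart.

-16 semitones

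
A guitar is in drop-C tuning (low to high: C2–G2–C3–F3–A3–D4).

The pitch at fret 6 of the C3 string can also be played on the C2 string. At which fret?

18

Fret 6 on C3 is MIDI 48 + 6 = 54 (F#3). On the C2 string (open MIDI 36), that pitch is 54 − 36 = fret 18.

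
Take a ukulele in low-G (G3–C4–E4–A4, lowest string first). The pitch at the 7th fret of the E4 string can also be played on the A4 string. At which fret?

2

Fret 7 on E4 is MIDI 64 + 7 = 71 (B4). On the A4 string (open MIDI 69), that pitch is 71 − 69 = fret 2.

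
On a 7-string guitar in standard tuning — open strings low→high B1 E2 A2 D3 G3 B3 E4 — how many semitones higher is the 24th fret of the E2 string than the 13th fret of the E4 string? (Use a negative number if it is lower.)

-13 semitones

E2 at fret 24 → E4 (MIDI 64); E4 at fret 13 → F5 (MIDI 77).
64 − 77 = -13, so the two pitches are 13 semitones apart.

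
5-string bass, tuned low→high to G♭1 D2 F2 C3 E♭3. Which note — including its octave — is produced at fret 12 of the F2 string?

Each fret is one semitone, so F2 + 12 = F3.

F3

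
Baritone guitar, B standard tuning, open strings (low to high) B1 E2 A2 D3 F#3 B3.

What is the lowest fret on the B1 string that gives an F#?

From B1, count semitones up the chromatic scale until reaching F#: B–C–C#–D–D#–E–F–F# — 7 steps.

7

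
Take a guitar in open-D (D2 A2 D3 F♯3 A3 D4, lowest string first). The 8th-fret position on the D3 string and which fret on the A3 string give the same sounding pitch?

1

D3 at fret 8 is D3 + 8 semitones = A♯3.
The open A3 string is 7 semitones above the open D3, so the same pitch on the A3 string lies at fret 8 − 7 = 1.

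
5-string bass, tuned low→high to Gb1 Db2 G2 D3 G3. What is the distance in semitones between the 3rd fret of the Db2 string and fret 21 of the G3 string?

Db2 at fret 3 → E2 (MIDI 40); G3 at fret 21 → E5 (MIDI 76).
40 − 76 = -36, so the two pitches are 36 semitones apart, with E5 the higher.

36 semitones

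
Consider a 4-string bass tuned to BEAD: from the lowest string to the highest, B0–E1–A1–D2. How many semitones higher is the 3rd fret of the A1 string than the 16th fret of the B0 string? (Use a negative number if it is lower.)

A1 at fret 3 → C2 (MIDI 36); B0 at fret 16 → D♯2 (MIDI 39).
36 − 39 = -3, so the two pitches are 3 semitones apart.

-3 semitones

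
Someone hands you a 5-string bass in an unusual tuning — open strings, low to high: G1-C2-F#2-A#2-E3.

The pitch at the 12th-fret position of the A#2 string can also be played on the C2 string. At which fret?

22

A#2 at fret 12 is A#2 + 12 semitones = A#3.
The open C2 string is 10 semitones below the open A#2, so the same pitch on the C2 string lies at fret 12 + 10 = 22.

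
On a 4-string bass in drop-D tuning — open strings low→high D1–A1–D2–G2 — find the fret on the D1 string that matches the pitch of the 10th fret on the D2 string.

22

D2 at fret 10 is D2 + 10 semitones = C3.
The open D1 string is 12 semitones below the open D2, so the same pitch on the D1 string lies at fret 10 + 12 = 22.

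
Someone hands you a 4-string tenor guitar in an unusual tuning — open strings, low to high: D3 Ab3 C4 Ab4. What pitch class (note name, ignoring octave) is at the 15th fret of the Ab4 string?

Each fret is one semitone, so Ab4 + 15 = B.

B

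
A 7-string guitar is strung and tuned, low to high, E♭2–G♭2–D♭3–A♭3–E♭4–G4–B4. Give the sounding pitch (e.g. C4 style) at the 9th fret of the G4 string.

E5

G4 is MIDI 67. Adding 9 gives 76, which is E5.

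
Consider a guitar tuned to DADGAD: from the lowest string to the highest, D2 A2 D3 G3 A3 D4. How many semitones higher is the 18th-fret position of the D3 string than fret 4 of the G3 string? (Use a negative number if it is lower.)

9 semitones

D3 at fret 18 → G#4 (MIDI 68); G3 at fret 4 → B3 (MIDI 59).
68 − 59 = 9, so the two pitches are 9 semitones apart.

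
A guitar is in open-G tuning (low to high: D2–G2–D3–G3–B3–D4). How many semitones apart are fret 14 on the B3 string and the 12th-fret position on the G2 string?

18 semitones

B3 at fret 14 → C♯5 (MIDI 73); G2 at fret 12 → G3 (MIDI 55).
73 − 55 = 18, so the two pitches are 18 semitones apart, with C♯5 the higher.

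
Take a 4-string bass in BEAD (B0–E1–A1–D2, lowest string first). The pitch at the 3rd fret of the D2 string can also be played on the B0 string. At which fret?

D2 at fret 3 is D2 + 3 semitones = F2.
The open B0 string is 15 semitones below the open D2, so the same pitch on the B0 string lies at fret 3 + 15 = 18.

18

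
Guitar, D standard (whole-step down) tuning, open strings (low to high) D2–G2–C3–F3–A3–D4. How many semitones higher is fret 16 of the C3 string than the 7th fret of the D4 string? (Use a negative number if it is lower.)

C3 at fret 16 → E4 (MIDI 64); D4 at fret 7 → A4 (MIDI 69).
64 − 69 = -5, so the two pitches are 5 semitones apart.

-5 semitones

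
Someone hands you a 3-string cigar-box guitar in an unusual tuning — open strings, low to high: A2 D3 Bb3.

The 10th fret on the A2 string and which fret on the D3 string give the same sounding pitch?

A2 at fret 10 is A2 + 10 semitones = G3.
The open D3 string is 5 semitones above the open A2, so the same pitch on the D3 string lies at fret 10 − 5 = 5.

5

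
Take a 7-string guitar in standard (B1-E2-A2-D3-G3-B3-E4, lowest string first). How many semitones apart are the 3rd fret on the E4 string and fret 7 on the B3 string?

1 semitone

E4 at fret 3 → G4 (MIDI 67); B3 at fret 7 → F#4 (MIDI 66).
67 − 66 = 1, so the two pitches are 1 semitone apart, with G4 the higher.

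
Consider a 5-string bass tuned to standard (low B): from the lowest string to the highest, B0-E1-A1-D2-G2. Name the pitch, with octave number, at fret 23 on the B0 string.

A♯2

Each fret is one semitone, so B0 + 23 = A♯2.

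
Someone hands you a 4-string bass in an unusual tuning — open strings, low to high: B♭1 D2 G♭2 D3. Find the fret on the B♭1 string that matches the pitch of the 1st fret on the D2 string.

5

Fret 1 on D2 is MIDI 38 + 1 = 39 (E♭2). On the B♭1 string (open MIDI 34), that pitch is 39 − 34 = fret 5.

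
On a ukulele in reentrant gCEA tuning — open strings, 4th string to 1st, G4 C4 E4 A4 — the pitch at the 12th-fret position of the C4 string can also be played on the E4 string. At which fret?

C4 at fret 12 is C4 + 12 semitones = C5.
The open E4 string is 4 semitones above the open C4, so the same pitch on the E4 string lies at fret 12 − 4 = 8.

8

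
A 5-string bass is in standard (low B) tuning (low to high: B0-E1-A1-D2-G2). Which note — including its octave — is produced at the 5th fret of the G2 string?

C3

Each fret is one semitone, so G2 + 5 = C3.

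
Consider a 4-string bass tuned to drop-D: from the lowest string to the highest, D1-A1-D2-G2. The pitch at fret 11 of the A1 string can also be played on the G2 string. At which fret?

1

A1 at fret 11 is A1 + 11 semitones = G♯2.
The open G2 string is 10 semitones above the open A1, so the same pitch on the G2 string lies at fret 11 − 10 = 1.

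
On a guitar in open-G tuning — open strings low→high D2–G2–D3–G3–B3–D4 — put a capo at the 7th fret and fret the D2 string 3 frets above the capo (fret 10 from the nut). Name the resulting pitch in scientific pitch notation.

The capo raises the open D2 by 7 semitones to A2; fretting 3 more gives D2 + 7 + 3 = D2 + 10 semitones = C3.

C3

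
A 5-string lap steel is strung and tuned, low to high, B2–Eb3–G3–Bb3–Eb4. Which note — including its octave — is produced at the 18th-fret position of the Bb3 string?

E5

The open Bb3 string plus 18 semitones: Bb–B–C–Db–…–D–Eb–E.
The walk passes from B into C 2 times, so the octave number goes from 3 to 5.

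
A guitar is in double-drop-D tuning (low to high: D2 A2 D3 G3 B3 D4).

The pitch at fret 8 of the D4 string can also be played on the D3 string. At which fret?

20

Fret 8 on D4 is MIDI 62 + 8 = 70 (A#4). On the D3 string (open MIDI 50), that pitch is 70 − 50 = fret 20.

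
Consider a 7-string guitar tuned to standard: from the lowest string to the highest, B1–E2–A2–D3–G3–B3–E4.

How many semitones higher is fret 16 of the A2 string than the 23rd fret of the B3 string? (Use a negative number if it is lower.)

-21 semitones

A2 at fret 16 → C#4 (MIDI 61); B3 at fret 23 → A#5 (MIDI 82).
61 − 82 = -21, so the two pitches are 21 semitones apart.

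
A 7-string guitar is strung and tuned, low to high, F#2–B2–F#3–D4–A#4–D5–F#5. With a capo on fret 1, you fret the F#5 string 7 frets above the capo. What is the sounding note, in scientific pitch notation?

The capo raises the open F#5 by 1 semitone to G5; fretting 7 more gives F#5 + 1 + 7 = F#5 + 8 semitones = D6.

D6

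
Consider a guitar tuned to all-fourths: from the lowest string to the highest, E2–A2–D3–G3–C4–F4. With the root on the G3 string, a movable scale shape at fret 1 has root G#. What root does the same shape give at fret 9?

Moving from fret 1 to fret 9 shifts the root by 8 semitones.
G# up 8 semitones is E.

E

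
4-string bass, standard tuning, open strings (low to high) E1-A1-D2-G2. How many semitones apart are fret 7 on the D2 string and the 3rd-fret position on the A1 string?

9 semitones

D2 at fret 7 → A2 (MIDI 45); A1 at fret 3 → C2 (MIDI 36).
45 − 36 = 9, so the two pitches are 9 semitones apart, with A2 the higher.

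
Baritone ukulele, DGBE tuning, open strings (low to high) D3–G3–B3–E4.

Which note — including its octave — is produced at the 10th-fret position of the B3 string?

Each fret is one semitone, so B3 + 10 = A4.

A4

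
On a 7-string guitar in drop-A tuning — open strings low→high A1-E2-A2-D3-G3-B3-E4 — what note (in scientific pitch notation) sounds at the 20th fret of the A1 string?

F3

The open A1 string plus 20 semitones: A–A#–B–C–…–D#–E–F.
The walk passes from B into C 2 times, so the octave number goes from 1 to 3.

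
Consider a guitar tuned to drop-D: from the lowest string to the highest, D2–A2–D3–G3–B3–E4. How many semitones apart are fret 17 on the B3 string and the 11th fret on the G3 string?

10 semitones

B3 at fret 17 → E5 (MIDI 76); G3 at fret 11 → F#4 (MIDI 66).
76 − 66 = 10, so the two pitches are 10 semitones apart, with E5 the higher.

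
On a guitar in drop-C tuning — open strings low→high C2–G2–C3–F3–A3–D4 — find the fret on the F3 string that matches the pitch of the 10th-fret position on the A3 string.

A3 at fret 10 is A3 + 10 semitones = G4.
The open F3 string is 4 semitones below the open A3, so the same pitch on the F3 string lies at fret 10 + 4 = 14.

14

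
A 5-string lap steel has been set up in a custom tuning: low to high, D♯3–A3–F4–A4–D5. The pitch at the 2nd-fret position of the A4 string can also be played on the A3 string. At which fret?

14

A4 at fret 2 is A4 + 2 semitones = B4.
The open A3 string is 12 semitones below the open A4, so the same pitch on the A3 string lies at fret 2 + 12 = 14.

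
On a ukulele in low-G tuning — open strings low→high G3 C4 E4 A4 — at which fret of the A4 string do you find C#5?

C#5 is 4 semitones above the open A4 (A–A#–B–C–C#), so it sits at fret 4.

4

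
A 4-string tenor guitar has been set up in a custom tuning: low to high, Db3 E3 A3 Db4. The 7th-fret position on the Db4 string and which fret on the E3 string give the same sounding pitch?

16

Fret 7 on Db4 is MIDI 61 + 7 = 68 (Ab4). On the E3 string (open MIDI 52), that pitch is 68 − 52 = fret 16.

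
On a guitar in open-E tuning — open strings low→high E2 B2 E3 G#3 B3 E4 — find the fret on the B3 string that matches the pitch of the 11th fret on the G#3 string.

8

Fret 11 on G#3 is MIDI 56 + 11 = 67 (G4). On the B3 string (open MIDI 59), that pitch is 67 − 59 = fret 8.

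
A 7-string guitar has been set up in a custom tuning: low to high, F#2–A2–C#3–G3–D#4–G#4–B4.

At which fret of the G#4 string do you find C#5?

C#5 is 5 semitones above the open G#4 (G#–A–A#–B–C–C#), so it sits at fret 5.

5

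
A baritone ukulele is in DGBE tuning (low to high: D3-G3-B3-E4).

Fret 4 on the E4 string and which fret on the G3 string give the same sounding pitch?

13

E4 at fret 4 is E4 + 4 semitones = G#4.
The open G3 string is 9 semitones below the open E4, so the same pitch on the G3 string lies at fret 4 + 9 = 13.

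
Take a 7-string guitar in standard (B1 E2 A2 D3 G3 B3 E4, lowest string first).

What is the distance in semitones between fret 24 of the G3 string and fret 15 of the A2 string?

G3 at fret 24 → G5 (MIDI 79); A2 at fret 15 → C4 (MIDI 60).
79 − 60 = 19, so the two pitches are 19 semitones apart, with G5 the higher.

19 semitones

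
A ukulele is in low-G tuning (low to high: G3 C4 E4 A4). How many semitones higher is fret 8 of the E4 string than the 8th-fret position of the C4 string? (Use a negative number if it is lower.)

E4 at fret 8 → C5 (MIDI 72); C4 at fret 8 → G#4 (MIDI 68).
72 − 68 = 4, so the two pitches are 4 semitones apart.

4 semitones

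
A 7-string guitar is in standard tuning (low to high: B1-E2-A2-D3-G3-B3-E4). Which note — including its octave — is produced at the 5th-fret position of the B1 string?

E2

B1 is MIDI 35. Adding 5 gives 40, which is E2.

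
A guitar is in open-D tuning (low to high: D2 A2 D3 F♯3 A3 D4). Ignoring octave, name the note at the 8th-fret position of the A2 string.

A2 is MIDI 45. Adding 8 gives 53; 53 mod 12 = 5, i.e. F.

F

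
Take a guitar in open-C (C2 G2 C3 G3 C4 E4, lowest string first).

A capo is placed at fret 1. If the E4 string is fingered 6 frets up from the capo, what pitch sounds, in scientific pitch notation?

The capo raises the open E4 by 1 semitone to F4; fretting 6 more gives E4 + 1 + 6 = E4 + 7 semitones = B4.

B4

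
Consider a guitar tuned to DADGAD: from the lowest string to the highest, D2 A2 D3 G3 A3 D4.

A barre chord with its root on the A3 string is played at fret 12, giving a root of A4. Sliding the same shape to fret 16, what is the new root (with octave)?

Moving from fret 12 to fret 16 shifts the root by 4 semitones.
A4 up 4 semitones is C#5.

C#5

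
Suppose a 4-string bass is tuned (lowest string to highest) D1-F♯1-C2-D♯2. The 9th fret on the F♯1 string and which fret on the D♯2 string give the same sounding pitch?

0

F♯1 at fret 9 is F♯1 + 9 semitones = D♯2.
The open D♯2 string is 9 semitones above the open F♯1, so the same pitch on the D♯2 string lies at fret 9 − 9 = 0.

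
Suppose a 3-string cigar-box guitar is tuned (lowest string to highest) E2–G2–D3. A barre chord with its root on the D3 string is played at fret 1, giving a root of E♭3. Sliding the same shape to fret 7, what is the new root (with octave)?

Moving from fret 1 to fret 7 shifts the root by 6 semitones.
E♭3 up 6 semitones is A3.

A3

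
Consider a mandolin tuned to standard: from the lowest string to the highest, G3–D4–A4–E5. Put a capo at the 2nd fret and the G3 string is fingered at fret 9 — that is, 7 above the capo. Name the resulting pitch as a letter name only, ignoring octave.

The capo raises the open G3 by 2 semitones to A3; fretting 7 more gives G3 + 2 + 7 = G3 + 9 semitones, landing on E.

E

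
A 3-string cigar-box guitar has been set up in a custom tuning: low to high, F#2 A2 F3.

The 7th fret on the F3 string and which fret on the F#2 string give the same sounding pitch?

F3 at fret 7 is F3 + 7 semitones = C4.
The open F#2 string is 11 semitones below the open F3, so the same pitch on the F#2 string lies at fret 7 + 11 = 18.

18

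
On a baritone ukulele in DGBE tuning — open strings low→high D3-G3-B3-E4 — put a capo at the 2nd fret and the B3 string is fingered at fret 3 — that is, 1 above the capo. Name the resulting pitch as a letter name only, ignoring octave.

The capo raises the open B3 by 2 semitones to C#4; fretting 1 more gives B3 + 2 + 1 = B3 + 3 semitones, landing on D.

D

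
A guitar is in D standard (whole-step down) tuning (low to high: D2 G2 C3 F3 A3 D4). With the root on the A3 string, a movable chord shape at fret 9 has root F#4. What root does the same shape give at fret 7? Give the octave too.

E4

Moving from fret 9 to fret 7 shifts the root by -2 semitones.
F#4 down 2 semitones is E4.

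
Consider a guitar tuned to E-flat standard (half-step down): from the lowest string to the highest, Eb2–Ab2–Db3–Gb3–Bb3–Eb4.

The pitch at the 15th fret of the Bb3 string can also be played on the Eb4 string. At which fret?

10

Bb3 at fret 15 is Bb3 + 15 semitones = Db5.
The open Eb4 string is 5 semitones above the open Bb3, so the same pitch on the Eb4 string lies at fret 15 − 5 = 10.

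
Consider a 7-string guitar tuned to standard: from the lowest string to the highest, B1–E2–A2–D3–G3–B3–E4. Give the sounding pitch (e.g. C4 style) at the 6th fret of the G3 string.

G3 is MIDI 55. Adding 6 gives 61, which is C♯4.

C♯4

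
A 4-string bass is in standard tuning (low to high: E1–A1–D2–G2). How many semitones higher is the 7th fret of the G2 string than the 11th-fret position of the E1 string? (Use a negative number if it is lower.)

G2 at fret 7 → D3 (MIDI 50); E1 at fret 11 → D#2 (MIDI 39).
50 − 39 = 11, so the two pitches are 11 semitones apart.

11 semitones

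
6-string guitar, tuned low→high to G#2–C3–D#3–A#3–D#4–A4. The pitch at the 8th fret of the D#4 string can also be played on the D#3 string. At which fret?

20

D#4 at fret 8 is D#4 + 8 semitones = B4.
The open D#3 string is 12 semitones below the open D#4, so the same pitch on the D#3 string lies at fret 8 + 12 = 20.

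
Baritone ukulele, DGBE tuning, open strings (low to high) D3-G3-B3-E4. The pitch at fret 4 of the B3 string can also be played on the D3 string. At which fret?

B3 at fret 4 is B3 + 4 semitones = D#4.
The open D3 string is 9 semitones below the open B3, so the same pitch on the D3 string lies at fret 4 + 9 = 13.

13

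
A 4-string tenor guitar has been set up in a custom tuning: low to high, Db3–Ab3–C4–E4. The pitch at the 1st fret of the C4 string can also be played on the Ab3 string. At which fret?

Fret 1 on C4 is MIDI 60 + 1 = 61 (Db4). On the Ab3 string (open MIDI 56), that pitch is 61 − 56 = fret 5.

5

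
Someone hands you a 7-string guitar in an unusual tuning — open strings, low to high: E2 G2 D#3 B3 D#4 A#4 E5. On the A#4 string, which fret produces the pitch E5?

E5 is 6 semitones above the open A#4 (A#–B–C–C#–D–D#–E), so it sits at fret 6.

6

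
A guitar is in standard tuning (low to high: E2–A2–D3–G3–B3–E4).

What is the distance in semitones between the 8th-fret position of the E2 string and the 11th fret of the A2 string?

8 semitones

E2 at fret 8 → C3 (MIDI 48); A2 at fret 11 → G♯3 (MIDI 56).
48 − 56 = -8, so the two pitches are 8 semitones apart, with G♯3 the higher.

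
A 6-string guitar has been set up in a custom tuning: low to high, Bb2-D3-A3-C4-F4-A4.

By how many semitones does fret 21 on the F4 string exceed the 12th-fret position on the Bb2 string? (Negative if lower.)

F4 at fret 21 → D6 (MIDI 86); Bb2 at fret 12 → Bb3 (MIDI 58).
86 − 58 = 28, so the two pitches are 28 semitones apart.

28 semitones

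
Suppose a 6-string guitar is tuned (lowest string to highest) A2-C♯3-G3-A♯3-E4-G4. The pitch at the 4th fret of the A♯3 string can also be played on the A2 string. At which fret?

Fret 4 on A♯3 is MIDI 58 + 4 = 62 (D4). On the A2 string (open MIDI 45), that pitch is 62 − 45 = fret 17.

17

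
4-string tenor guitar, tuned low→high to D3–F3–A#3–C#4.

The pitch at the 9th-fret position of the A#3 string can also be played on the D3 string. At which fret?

A#3 at fret 9 is A#3 + 9 semitones = G4.
The open D3 string is 8 semitones below the open A#3, so the same pitch on the D3 string lies at fret 9 + 8 = 17.

17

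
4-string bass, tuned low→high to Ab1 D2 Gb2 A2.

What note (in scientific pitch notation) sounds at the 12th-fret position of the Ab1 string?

The open Ab1 string plus 12 semitones: Ab–A–Bb–B–…–Gb–G–Ab.
The walk passes from B into C once, so the octave number goes from 1 to 2.
(Equivalently spelled G#2.)

Ab2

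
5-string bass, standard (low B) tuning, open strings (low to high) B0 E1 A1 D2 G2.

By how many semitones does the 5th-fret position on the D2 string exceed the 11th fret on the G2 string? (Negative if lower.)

-11 semitones

D2 at fret 5 → G2 (MIDI 43); G2 at fret 11 → F#3 (MIDI 54).
43 − 54 = -11, so the two pitches are 11 semitones apart.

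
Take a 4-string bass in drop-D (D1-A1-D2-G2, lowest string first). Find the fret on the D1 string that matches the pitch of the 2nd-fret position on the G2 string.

19

G2 at fret 2 is G2 + 2 semitones = A2.
The open D1 string is 17 semitones below the open G2, so the same pitch on the D1 string lies at fret 2 + 17 = 19.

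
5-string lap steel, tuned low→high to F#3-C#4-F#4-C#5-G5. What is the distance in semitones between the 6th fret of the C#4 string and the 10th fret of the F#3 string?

3 semitones

C#4 at fret 6 → G4 (MIDI 67); F#3 at fret 10 → E4 (MIDI 64).
67 − 64 = 3, so the two pitches are 3 semitones apart, with G4 the higher.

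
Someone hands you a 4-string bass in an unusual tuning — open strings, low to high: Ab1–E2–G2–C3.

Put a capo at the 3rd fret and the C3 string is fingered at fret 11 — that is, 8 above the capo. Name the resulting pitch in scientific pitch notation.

B3

The capo raises the open C3 by 3 semitones to Eb3; fretting 8 more gives C3 + 3 + 8 = C3 + 11 semitones = B3.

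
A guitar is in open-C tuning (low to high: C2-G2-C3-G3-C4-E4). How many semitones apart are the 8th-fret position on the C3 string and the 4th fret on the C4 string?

C3 at fret 8 → G#3 (MIDI 56); C4 at fret 4 → E4 (MIDI 64).
56 − 64 = -8, so the two pitches are 8 semitones apart, with E4 the higher.

8 semitones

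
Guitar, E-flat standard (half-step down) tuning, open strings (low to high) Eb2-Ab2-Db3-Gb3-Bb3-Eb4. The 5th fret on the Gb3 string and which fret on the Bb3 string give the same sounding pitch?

Fret 5 on Gb3 is MIDI 54 + 5 = 59 (B3). On the Bb3 string (open MIDI 58), that pitch is 59 − 58 = fret 1.

1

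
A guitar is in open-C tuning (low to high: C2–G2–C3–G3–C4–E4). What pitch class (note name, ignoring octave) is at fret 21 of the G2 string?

E

Each fret is one semitone, so G2 + 21 = E.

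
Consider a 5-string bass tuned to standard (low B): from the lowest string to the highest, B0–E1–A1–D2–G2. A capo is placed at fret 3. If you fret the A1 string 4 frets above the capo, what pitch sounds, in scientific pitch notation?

The capo raises the open A1 by 3 semitones to C2; fretting 4 more gives A1 + 3 + 4 = A1 + 7 semitones = E2.

E2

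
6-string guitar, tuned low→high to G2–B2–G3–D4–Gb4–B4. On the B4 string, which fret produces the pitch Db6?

14

Db6 is 14 semitones above the open B4 (B–C–Db–D–…–B–C–Db), so it sits at fret 14.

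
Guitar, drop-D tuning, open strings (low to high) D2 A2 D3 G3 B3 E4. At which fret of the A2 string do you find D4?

17

D4 is 17 semitones above the open A2 (A–A#–B–C–…–C–C#–D), so it sits at fret 17.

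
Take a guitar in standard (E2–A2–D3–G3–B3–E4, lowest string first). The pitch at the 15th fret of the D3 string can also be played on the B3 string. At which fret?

6

Fret 15 on D3 is MIDI 50 + 15 = 65 (F4). On the B3 string (open MIDI 59), that pitch is 65 − 59 = fret 6.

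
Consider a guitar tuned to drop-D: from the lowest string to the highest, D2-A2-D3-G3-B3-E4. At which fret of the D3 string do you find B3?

B3 is 9 semitones above the open D3 (D–D#–E–F–F#–G–G#–A–A#–B), so it sits at fret 9.

9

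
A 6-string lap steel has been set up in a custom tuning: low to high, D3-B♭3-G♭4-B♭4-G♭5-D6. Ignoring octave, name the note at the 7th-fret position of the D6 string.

D6 is MIDI 86. Adding 7 gives 93; 93 mod 12 = 9, i.e. A.

A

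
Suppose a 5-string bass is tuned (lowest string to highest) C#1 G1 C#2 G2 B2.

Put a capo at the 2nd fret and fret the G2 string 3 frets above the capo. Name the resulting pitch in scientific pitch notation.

C3

The capo raises the open G2 by 2 semitones to A2; fretting 3 more gives G2 + 2 + 3 = G2 + 5 semitones = C3.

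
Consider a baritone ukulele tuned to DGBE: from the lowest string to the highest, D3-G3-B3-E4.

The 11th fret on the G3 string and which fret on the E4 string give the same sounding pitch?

Fret 11 on G3 is MIDI 55 + 11 = 66 (F#4). On the E4 string (open MIDI 64), that pitch is 66 − 64 = fret 2.

2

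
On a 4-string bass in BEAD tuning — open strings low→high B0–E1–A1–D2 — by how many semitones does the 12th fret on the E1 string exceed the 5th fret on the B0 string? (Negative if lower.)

12 semitones

E1 at fret 12 → E2 (MIDI 40); B0 at fret 5 → E1 (MIDI 28).
40 − 28 = 12, so the two pitches are 12 semitones apart.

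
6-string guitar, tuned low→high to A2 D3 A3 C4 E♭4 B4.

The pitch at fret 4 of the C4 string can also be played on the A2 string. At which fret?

19

Fret 4 on C4 is MIDI 60 + 4 = 64 (E4). On the A2 string (open MIDI 45), that pitch is 64 − 45 = fret 19.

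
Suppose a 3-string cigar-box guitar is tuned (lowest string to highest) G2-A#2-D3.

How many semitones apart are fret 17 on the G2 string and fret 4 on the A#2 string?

10 semitones

G2 at fret 17 → C4 (MIDI 60); A#2 at fret 4 → D3 (MIDI 50).
60 − 50 = 10, so the two pitches are 10 semitones apart, with C4 the higher.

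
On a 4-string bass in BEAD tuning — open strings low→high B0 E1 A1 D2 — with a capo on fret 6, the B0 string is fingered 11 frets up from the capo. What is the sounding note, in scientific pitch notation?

The capo raises the open B0 by 6 semitones to F1; fretting 11 more gives B0 + 6 + 11 = B0 + 17 semitones = E2.

E2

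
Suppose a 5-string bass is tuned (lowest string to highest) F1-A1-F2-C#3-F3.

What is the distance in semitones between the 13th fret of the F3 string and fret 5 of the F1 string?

F3 at fret 13 → F#4 (MIDI 66); F1 at fret 5 → A#1 (MIDI 34).
66 − 34 = 32, so the two pitches are 32 semitones apart, with F#4 the higher.

32 semitones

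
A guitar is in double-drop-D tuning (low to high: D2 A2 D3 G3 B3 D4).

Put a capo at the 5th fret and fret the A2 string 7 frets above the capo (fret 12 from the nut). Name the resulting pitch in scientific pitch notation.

A3

The capo raises the open A2 by 5 semitones to D3; fretting 7 more gives A2 + 5 + 7 = A2 + 12 semitones = A3.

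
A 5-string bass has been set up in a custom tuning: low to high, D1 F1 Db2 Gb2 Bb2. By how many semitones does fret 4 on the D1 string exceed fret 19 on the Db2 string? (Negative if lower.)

-26 semitones

D1 at fret 4 → Gb1 (MIDI 30); Db2 at fret 19 → Ab3 (MIDI 56).
30 − 56 = -26, so the two pitches are 26 semitones apart.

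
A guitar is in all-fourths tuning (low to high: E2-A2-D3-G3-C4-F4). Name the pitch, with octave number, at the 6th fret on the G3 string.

The open G3 string plus 6 semitones: G–G#–A–A#–B–C–C#.
The walk passes from B into C once, so the octave number goes from 3 to 4.
(Equivalently spelled D♭4.)

C♯4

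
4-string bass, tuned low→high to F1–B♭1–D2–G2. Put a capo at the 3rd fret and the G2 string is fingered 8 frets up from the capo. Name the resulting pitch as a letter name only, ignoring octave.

The capo raises the open G2 by 3 semitones to B♭2; fretting 8 more gives G2 + 3 + 8 = G2 + 11 semitones, landing on G♭.
(Also written F♯.)

G♭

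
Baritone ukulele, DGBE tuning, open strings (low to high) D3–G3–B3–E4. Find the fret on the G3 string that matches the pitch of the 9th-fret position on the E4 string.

Fret 9 on E4 is MIDI 64 + 9 = 73 (C♯5). On the G3 string (open MIDI 55), that pitch is 73 − 55 = fret 18.

18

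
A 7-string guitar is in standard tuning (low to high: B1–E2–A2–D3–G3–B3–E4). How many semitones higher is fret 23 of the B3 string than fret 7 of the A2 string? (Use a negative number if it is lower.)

30 semitones

B3 at fret 23 → A♯5 (MIDI 82); A2 at fret 7 → E3 (MIDI 52).
82 − 52 = 30, so the two pitches are 30 semitones apart.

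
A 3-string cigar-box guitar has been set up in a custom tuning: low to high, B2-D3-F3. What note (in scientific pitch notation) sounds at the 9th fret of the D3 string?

B3

D3 is MIDI 50. Adding 9 gives 59, which is B3.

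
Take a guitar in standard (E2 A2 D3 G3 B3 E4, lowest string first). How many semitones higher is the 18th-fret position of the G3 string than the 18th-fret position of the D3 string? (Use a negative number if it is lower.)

5 semitones

G3 at fret 18 → C#5 (MIDI 73); D3 at fret 18 → G#4 (MIDI 68).
73 − 68 = 5, so the two pitches are 5 semitones apart.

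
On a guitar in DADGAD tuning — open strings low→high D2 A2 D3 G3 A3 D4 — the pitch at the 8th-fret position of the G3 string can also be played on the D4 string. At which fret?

Fret 8 on G3 is MIDI 55 + 8 = 63 (D#4). On the D4 string (open MIDI 62), that pitch is 63 − 62 = fret 1.

1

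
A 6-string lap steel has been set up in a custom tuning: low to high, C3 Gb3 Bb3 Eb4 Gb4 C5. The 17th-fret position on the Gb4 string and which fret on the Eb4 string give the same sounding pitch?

Gb4 at fret 17 is Gb4 + 17 semitones = B5.
The open Eb4 string is 3 semitones below the open Gb4, so the same pitch on the Eb4 string lies at fret 17 + 3 = 20.

20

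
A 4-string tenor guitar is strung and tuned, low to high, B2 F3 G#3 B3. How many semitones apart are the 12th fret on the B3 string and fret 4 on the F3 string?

B3 at fret 12 → B4 (MIDI 71); F3 at fret 4 → A3 (MIDI 57).
71 − 57 = 14, so the two pitches are 14 semitones apart, with B4 the higher.

14 semitones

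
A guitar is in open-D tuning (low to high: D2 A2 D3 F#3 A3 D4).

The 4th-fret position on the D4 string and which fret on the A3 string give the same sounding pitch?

9

Fret 4 on D4 is MIDI 62 + 4 = 66 (F#4). On the A3 string (open MIDI 57), that pitch is 66 − 57 = fret 9.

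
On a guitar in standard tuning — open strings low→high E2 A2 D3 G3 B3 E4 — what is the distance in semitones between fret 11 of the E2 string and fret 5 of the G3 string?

9 semitones

E2 at fret 11 → D♯3 (MIDI 51); G3 at fret 5 → C4 (MIDI 60).
51 − 60 = -9, so the two pitches are 9 semitones apart, with C4 the higher.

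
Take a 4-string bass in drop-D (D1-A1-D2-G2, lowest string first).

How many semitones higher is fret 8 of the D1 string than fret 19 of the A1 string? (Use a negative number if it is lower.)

-18 semitones

D1 at fret 8 → A#1 (MIDI 34); A1 at fret 19 → E3 (MIDI 52).
34 − 52 = -18, so the two pitches are 18 semitones apart.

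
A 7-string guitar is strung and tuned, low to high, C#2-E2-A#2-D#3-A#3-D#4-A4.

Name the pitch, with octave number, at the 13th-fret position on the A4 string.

Each fret is one semitone, so A4 + 13 = A#5.
(Equivalently spelled Bb5.)

A#5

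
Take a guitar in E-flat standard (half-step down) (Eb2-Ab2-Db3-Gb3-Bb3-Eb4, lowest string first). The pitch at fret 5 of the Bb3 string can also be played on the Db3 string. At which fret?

14

Bb3 at fret 5 is Bb3 + 5 semitones = Eb4.
The open Db3 string is 9 semitones below the open Bb3, so the same pitch on the Db3 string lies at fret 5 + 9 = 14.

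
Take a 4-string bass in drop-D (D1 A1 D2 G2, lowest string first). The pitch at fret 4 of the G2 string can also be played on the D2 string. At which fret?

9

G2 at fret 4 is G2 + 4 semitones = B2.
The open D2 string is 5 semitones below the open G2, so the same pitch on the D2 string lies at fret 4 + 5 = 9.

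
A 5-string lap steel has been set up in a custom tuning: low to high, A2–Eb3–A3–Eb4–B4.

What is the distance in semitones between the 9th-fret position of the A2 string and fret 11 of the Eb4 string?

A2 at fret 9 → Gb3 (MIDI 54); Eb4 at fret 11 → D5 (MIDI 74).
54 − 74 = -20, so the two pitches are 20 semitones apart, with D5 the higher.

20 semitones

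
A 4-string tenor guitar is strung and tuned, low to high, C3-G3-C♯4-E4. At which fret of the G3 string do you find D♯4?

8

D♯4 is 8 semitones above the open G3 (G–G#–A–A#–B–C–C#–D–D#), so it sits at fret 8.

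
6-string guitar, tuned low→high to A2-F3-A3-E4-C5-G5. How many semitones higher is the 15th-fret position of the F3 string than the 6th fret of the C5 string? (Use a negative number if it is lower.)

-10 semitones

F3 at fret 15 → A♭4 (MIDI 68); C5 at fret 6 → G♭5 (MIDI 78).
68 − 78 = -10, so the two pitches are 10 semitones apart.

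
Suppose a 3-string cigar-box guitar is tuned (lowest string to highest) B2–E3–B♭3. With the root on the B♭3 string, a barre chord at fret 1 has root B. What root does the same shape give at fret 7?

F

Moving from fret 1 to fret 7 shifts the root by 6 semitones.
B up 6 semitones is F.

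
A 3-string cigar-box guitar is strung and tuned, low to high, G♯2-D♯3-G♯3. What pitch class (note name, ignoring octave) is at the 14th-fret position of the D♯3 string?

D♯3 is MIDI 51. Adding 14 gives 65; 65 mod 12 = 5, i.e. F.

F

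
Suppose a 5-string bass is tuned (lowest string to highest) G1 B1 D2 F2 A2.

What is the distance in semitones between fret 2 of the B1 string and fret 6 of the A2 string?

B1 at fret 2 → C♯2 (MIDI 37); A2 at fret 6 → D♯3 (MIDI 51).
37 − 51 = -14, so the two pitches are 14 semitones apart, with D♯3 the higher.

14 semitones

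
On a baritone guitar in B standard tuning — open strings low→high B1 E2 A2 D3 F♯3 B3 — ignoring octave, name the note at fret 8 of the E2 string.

C

The open E2 string plus 8 semitones: E–F–F#–G–G#–A–A#–B–C.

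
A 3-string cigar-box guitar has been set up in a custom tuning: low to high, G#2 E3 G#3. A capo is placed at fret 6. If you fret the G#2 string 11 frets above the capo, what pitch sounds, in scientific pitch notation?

C#4

The capo raises the open G#2 by 6 semitones to D3; fretting 11 more gives G#2 + 6 + 11 = G#2 + 17 semitones = C#4.
(Also written Db.)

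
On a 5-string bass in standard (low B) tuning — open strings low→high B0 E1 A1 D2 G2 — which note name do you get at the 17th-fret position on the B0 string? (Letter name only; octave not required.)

E

The open B0 string plus 17 semitones: B–C–C#–D–…–D–D#–E.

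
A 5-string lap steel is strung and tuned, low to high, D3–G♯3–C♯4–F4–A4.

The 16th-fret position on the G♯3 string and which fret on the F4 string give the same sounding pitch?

G♯3 at fret 16 is G♯3 + 16 semitones = C5.
The open F4 string is 9 semitones above the open G♯3, so the same pitch on the F4 string lies at fret 16 − 9 = 7.

7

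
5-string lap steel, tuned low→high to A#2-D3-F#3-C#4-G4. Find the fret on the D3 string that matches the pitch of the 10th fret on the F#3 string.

14

Fret 10 on F#3 is MIDI 54 + 10 = 64 (E4). On the D3 string (open MIDI 50), that pitch is 64 − 50 = fret 14.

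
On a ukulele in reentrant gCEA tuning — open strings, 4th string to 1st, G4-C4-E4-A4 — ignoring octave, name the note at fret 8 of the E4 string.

The open E4 string plus 8 semitones: E–F–F#–G–G#–A–A#–B–C.

C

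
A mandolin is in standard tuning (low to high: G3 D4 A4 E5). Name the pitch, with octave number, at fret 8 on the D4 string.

A♯4

D4 is MIDI 62. Adding 8 gives 70, which is A♯4.
(Equivalently spelled B♭4.)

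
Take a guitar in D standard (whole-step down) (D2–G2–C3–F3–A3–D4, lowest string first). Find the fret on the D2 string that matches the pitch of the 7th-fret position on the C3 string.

17

C3 at fret 7 is C3 + 7 semitones = G3.
The open D2 string is 10 semitones below the open C3, so the same pitch on the D2 string lies at fret 7 + 10 = 17.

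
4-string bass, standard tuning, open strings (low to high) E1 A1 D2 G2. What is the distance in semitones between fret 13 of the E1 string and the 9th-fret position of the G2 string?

11 semitones

E1 at fret 13 → F2 (MIDI 41); G2 at fret 9 → E3 (MIDI 52).
41 − 52 = -11, so the two pitches are 11 semitones apart, with E3 the higher.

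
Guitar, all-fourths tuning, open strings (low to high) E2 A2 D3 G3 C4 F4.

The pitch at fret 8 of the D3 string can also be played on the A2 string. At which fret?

13

D3 at fret 8 is D3 + 8 semitones = A#3.
The open A2 string is 5 semitones below the open D3, so the same pitch on the A2 string lies at fret 8 + 5 = 13.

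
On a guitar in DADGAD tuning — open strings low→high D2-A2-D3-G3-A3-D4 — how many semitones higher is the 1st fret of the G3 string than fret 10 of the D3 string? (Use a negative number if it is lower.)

G3 at fret 1 → G♯3 (MIDI 56); D3 at fret 10 → C4 (MIDI 60).
56 − 60 = -4, so the two pitches are 4 semitones apart.

-4 semitones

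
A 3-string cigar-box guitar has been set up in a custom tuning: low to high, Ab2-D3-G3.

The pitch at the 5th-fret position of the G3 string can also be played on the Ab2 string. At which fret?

16

Fret 5 on G3 is MIDI 55 + 5 = 60 (C4). On the Ab2 string (open MIDI 44), that pitch is 60 − 44 = fret 16.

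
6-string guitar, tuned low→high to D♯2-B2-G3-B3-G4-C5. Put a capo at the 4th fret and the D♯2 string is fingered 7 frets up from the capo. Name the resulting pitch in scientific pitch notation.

The capo raises the open D♯2 by 4 semitones to G2; fretting 7 more gives D♯2 + 4 + 7 = D♯2 + 11 semitones = D3.

D3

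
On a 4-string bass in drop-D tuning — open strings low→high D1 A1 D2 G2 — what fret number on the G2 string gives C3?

C3 is 5 semitones above the open G2 (G–G#–A–A#–B–C), so it sits at fret 5.

5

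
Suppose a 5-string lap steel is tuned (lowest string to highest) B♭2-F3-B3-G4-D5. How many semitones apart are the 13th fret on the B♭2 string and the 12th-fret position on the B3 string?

B♭2 at fret 13 → B3 (MIDI 59); B3 at fret 12 → B4 (MIDI 71).
59 − 71 = -12, so the two pitches are 12 semitones apart, with B4 the higher.

12 semitones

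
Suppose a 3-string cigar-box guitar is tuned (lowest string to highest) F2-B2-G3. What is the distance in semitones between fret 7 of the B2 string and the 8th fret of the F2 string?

B2 at fret 7 → G♭3 (MIDI 54); F2 at fret 8 → D♭3 (MIDI 49).
54 − 49 = 5, so the two pitches are 5 semitones apart, with G♭3 the higher.

5 semitones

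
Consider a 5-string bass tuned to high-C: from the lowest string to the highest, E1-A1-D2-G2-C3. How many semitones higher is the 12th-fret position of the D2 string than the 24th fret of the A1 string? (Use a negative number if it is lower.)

-7 semitones

D2 at fret 12 → D3 (MIDI 50); A1 at fret 24 → A3 (MIDI 57).
50 − 57 = -7, so the two pitches are 7 semitones apart.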